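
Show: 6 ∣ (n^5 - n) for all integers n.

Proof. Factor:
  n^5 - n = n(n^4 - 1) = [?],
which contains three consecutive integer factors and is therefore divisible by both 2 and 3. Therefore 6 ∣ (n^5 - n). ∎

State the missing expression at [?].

n^4 - 1 = (n^2 - 1)(n^2 + 1), and n^2 - 1 = (n-1)(n+1).
So n(n^4 - 1) = (n - 1)n(n + 1)(n^2 + 1).

(n - 1)n(n + 1)(n^2 + 1)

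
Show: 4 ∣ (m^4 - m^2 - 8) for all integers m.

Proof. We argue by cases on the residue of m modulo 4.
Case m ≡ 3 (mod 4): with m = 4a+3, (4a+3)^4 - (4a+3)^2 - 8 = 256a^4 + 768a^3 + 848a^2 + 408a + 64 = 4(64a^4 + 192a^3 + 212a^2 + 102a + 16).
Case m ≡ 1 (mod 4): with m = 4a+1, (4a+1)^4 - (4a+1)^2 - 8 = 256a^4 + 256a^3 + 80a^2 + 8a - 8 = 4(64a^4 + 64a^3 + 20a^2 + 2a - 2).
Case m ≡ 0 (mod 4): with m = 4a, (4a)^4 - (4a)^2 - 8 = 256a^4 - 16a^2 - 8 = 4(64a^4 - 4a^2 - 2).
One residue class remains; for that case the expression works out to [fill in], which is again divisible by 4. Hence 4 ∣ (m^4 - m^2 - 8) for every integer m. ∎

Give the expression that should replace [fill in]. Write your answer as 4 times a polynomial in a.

4(64a^4 + 128a^3 + 92a^2 + 28a + 1)

Only m ≡ 2 (mod 4) is unaccounted for. Put m = 4a+2:
(4a+2)^4 - (4a+2)^2 - 8 expands to 256a^4 + 512a^3 + 368a^2 + 112a + 4,
and factoring out 4 leaves 4(64a^4 + 128a^3 + 92a^2 + 28a + 1).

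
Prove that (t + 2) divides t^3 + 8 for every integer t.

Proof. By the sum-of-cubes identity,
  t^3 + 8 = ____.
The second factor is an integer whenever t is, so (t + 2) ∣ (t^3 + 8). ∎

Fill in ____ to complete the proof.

Polynomial division of t^3 + 8 by t + 2 leaves remainder 0 and quotient t^2 - 2t + 4.
Hence t^3 + 8 = (t + 2)(t^2 - 2t + 4).

(t + 2)(t^2 - 2t + 4)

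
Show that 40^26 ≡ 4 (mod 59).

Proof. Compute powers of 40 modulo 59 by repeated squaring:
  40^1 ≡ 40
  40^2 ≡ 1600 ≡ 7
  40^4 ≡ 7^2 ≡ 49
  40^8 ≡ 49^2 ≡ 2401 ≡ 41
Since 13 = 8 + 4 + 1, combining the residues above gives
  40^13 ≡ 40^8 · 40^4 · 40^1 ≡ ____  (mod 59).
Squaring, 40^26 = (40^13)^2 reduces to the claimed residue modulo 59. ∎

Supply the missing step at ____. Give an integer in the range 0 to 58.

Multiply the listed residues: 41 · 49 · 40 = 2009 → 80360.
Reducing modulo 59: 80360 = 1362·59 + 2, so 40^13 ≡ 2.

2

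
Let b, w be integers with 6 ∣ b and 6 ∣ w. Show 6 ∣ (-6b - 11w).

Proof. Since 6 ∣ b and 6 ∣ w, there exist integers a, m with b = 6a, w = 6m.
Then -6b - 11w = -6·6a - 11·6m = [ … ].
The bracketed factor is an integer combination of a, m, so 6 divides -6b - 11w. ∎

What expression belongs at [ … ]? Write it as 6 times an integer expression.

Pull the common 6 out of every term: -6·6a - 11·6m = 6(-6a - 11m).
-6a - 11m is an integer, which exhibits the divisibility.

6(-6a - 11m)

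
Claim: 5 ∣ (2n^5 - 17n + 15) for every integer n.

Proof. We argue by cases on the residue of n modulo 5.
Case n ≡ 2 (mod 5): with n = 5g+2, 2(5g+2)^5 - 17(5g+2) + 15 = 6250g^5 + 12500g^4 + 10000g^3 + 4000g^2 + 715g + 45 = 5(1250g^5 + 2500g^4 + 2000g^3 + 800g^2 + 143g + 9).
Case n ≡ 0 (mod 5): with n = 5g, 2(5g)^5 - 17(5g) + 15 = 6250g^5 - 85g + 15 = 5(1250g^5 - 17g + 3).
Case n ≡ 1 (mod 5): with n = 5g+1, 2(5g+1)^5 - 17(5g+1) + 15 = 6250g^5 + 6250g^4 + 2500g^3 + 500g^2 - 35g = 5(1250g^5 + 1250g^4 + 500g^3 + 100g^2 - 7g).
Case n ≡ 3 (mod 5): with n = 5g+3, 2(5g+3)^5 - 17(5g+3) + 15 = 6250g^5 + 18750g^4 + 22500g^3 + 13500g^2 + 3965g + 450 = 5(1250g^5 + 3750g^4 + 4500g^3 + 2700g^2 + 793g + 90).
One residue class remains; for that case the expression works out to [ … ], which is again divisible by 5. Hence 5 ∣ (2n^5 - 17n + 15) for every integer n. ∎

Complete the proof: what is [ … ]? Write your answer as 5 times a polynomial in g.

The residues treated are {2, 0, 1, 3}, so the missing case is n ≡ 4 (mod 5); write n = 5g+4.
Then 2(5g+4)^5 - 17(5g+4) + 15 = 6250g^5 + 25000g^4 + 40000g^3 + 32000g^2 + 12715g + 1995 = 5(1250g^5 + 5000g^4 + 8000g^3 + 6400g^2 + 2543g + 399).

5(1250g^5 + 5000g^4 + 8000g^3 + 6400g^2 + 2543g + 399)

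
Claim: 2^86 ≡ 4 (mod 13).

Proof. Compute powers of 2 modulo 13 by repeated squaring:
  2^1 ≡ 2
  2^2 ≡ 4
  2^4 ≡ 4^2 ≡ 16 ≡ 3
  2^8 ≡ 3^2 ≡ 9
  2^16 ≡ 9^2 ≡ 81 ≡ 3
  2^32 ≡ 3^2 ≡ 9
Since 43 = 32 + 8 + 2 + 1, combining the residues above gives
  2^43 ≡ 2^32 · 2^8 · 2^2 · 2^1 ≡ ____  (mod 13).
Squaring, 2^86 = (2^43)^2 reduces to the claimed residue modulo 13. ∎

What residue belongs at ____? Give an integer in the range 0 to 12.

11

2^32 · 2^8 · 2^2 · 2^1 ≡ 9 · 9 · 4 · 2 = 648.
648 mod 13 = 11, so 2^43 ≡ 11 (mod 13).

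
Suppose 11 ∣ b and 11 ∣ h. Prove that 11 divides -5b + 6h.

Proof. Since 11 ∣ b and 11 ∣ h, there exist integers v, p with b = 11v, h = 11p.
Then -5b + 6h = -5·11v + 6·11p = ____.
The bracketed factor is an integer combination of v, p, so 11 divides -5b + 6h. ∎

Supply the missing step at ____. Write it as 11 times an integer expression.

Pull the common 11 out of every term: -5·11v + 6·11p = 11(6p - 5v).
6p - 5v is an integer, which exhibits the divisibility.

11(6p - 5v)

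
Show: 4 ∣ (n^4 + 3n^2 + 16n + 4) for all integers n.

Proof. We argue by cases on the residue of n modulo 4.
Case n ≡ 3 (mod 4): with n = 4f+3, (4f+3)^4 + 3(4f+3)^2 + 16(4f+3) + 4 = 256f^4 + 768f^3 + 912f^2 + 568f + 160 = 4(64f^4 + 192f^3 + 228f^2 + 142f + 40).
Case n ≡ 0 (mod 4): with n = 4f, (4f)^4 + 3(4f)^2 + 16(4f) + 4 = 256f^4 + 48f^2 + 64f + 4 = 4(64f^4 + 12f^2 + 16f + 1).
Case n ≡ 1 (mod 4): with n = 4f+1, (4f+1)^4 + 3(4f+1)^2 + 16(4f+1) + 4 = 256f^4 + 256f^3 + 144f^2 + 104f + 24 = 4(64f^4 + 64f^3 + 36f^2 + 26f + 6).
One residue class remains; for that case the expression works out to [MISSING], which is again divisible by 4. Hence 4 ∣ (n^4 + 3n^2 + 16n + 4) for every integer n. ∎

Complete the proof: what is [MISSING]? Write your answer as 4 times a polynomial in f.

Only n ≡ 2 (mod 4) is unaccounted for. Put n = 4f+2:
(4f+2)^4 + 3(4f+2)^2 + 16(4f+2) + 4 expands to 256f^4 + 512f^3 + 432f^2 + 240f + 64,
and factoring out 4 leaves 4(64f^4 + 128f^3 + 108f^2 + 60f + 16).

4(64f^4 + 128f^3 + 108f^2 + 60f + 16)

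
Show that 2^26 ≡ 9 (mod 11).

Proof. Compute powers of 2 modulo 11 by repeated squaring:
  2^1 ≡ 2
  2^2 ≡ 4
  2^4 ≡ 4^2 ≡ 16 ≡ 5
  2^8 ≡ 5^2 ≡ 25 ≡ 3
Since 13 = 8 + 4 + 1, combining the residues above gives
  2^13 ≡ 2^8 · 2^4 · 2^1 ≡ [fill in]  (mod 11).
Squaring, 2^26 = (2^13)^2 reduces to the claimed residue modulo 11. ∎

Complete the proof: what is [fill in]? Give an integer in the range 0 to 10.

2^8 · 2^4 · 2^1 ≡ 3 · 5 · 2 = 30.
30 mod 11 = 8, so 2^13 ≡ 8 (mod 11).

8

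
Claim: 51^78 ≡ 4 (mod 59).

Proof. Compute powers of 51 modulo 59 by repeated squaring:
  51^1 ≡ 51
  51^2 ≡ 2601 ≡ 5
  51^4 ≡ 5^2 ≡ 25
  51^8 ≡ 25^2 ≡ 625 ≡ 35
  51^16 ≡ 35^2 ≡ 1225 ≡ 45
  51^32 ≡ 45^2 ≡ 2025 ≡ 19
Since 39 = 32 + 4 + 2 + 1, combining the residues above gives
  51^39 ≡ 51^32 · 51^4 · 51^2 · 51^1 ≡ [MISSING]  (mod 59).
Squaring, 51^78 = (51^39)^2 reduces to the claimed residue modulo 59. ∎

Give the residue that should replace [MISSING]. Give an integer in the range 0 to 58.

57

Multiply the listed residues: 19 · 25 · 5 · 51 = 475 → 2375 → 121125.
Reducing modulo 59: 121125 = 2052·59 + 57, so 51^39 ≡ 57.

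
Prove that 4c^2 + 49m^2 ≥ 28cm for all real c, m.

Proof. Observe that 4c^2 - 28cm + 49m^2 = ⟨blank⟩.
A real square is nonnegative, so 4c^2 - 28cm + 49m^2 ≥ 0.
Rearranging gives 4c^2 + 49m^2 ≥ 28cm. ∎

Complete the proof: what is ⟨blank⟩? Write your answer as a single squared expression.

The leading and trailing coefficients are 2^2 and 7^2, and 28 = 2·2·7, so the trinomial is (2c - 7m)^2.
Hence 4c^2 - 28cm + 49m^2 ≥ 0.

(2c - 7m)^2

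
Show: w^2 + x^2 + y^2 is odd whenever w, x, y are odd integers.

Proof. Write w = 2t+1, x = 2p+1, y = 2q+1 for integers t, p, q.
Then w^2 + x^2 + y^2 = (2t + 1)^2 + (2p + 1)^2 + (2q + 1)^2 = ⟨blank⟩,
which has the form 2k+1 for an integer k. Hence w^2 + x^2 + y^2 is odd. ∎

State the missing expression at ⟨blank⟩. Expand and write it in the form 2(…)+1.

2(2p^2 + 2p + 2q^2 + 2q + 2t^2 + 2t + 1) + 1

Expanding: (2t + 1)^2 + (2p + 1)^2 + (2q + 1)^2 = 4p^2 + 4p + 4q^2 + 4q + 4t^2 + 4t + 3.
Every term except the constant is even, so this is 2(2p^2 + 2p + 2q^2 + 2q + 2t^2 + 2t + 1) + 1,
and 2p^2 + 2p + 2q^2 + 2q + 2t^2 + 2t + 1 ∈ ℤ gives the required form.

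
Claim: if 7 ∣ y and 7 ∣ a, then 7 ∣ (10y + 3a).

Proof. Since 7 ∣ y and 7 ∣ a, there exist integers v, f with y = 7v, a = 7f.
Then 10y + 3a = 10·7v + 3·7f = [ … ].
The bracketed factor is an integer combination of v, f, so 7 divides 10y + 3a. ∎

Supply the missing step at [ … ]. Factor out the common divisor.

Pull the common 7 out of every term: 10·7v + 3·7f = 7(3f + 10v).
3f + 10v is an integer, which exhibits the divisibility.

7(3f + 10v)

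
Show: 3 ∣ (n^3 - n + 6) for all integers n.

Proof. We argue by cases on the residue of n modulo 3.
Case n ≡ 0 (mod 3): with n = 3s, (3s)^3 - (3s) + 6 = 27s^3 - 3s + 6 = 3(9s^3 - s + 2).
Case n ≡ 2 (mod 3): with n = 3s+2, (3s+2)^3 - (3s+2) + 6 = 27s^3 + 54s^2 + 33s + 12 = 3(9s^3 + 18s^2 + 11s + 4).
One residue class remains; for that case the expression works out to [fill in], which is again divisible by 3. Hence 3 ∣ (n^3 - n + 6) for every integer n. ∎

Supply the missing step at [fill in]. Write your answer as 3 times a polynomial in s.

Only n ≡ 1 (mod 3) is unaccounted for. Put n = 3s+1:
(3s+1)^3 - (3s+1) + 6 expands to 27s^3 + 27s^2 + 6s + 6,
and factoring out 3 leaves 3(9s^3 + 9s^2 + 2s + 2).

3(9s^3 + 9s^2 + 2s + 2)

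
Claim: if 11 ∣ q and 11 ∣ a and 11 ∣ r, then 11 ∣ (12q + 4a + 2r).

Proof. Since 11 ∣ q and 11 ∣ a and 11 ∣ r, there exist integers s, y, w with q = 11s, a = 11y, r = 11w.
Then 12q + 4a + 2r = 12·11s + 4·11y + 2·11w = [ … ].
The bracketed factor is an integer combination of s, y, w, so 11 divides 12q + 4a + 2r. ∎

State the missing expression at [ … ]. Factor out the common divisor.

11(12s + 2w + 4y)

Each term has a factor of 11: 12·11s + 4·11y + 2·11w = 11·(12s + 2w + 4y).
Since 12s + 2w + 4y is an integer, 11 ∣ (12q + 4a + 2r).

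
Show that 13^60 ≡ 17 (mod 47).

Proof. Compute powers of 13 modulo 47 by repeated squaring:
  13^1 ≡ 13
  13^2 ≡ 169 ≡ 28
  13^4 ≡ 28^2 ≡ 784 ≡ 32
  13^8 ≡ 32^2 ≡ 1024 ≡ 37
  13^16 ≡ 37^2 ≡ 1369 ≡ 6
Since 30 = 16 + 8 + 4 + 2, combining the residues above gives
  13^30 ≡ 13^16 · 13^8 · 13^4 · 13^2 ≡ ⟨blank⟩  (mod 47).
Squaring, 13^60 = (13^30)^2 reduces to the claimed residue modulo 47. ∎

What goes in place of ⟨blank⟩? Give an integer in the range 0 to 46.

8

13^16 · 13^8 · 13^4 · 13^2 ≡ 6 · 37 · 32 · 28 = 198912.
198912 mod 47 = 8, so 13^30 ≡ 8 (mod 47).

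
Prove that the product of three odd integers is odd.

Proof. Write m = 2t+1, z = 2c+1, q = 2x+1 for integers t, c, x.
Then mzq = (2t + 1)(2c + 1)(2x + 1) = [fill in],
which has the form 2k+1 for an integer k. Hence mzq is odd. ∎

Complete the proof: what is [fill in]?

2(4ctx + 2ct + 2cx + c + 2tx + t + x) + 1

Expanding: (2t + 1)(2c + 1)(2x + 1) = 8ctx + 4ct + 4cx + 2c + 4tx + 2t + 2x + 1.
Every term except the constant is even, so this is 2(4ctx + 2ct + 2cx + c + 2tx + t + x) + 1,
and 4ctx + 2ct + 2cx + c + 2tx + t + x ∈ ℤ gives the required form.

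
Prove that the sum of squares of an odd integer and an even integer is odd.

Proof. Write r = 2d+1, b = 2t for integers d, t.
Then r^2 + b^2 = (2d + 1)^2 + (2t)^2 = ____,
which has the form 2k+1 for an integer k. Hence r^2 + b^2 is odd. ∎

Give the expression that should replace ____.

Expanding: (2d + 1)^2 + (2t)^2 = 4d^2 + 4d + 4t^2 + 1.
Every term except the constant is even, so this is 2(2d^2 + 2d + 2t^2) + 1,
and 2d^2 + 2d + 2t^2 ∈ ℤ gives the required form.

2(2d^2 + 2d + 2t^2) + 1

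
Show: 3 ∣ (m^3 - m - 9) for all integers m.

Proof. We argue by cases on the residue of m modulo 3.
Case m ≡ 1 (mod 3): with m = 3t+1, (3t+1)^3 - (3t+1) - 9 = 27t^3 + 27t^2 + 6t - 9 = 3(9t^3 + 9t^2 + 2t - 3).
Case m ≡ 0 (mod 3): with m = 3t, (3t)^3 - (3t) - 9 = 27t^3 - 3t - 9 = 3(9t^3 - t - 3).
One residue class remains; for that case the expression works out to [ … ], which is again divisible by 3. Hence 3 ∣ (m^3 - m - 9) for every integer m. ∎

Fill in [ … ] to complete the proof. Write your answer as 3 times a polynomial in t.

Only m ≡ 2 (mod 3) is unaccounted for. Put m = 3t+2:
(3t+2)^3 - (3t+2) - 9 expands to 27t^3 + 54t^2 + 33t - 3,
and factoring out 3 leaves 3(9t^3 + 18t^2 + 11t - 1).

3(9t^3 + 18t^2 + 11t - 1)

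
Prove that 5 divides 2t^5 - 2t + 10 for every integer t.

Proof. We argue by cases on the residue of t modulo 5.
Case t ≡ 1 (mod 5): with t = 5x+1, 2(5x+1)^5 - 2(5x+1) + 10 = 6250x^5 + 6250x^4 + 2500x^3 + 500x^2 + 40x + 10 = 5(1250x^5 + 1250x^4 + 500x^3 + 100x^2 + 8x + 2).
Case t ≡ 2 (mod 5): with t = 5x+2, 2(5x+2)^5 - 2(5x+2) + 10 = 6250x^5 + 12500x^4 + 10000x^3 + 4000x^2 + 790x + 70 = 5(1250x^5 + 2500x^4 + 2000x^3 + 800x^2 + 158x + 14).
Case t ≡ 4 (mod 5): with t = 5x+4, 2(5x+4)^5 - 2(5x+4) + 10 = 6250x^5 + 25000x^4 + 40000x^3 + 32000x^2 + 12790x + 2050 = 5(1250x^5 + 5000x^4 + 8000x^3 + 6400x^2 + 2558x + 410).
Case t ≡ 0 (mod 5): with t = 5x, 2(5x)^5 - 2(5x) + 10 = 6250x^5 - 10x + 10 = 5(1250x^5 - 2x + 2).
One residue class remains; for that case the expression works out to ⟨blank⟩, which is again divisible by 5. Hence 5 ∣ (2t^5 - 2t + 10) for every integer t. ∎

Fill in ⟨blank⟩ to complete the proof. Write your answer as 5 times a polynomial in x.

5(1250x^5 + 3750x^4 + 4500x^3 + 2700x^2 + 808x + 98)

Only t ≡ 3 (mod 5) is unaccounted for. Put t = 5x+3:
2(5x+3)^5 - 2(5x+3) + 10 expands to 6250x^5 + 18750x^4 + 22500x^3 + 13500x^2 + 4040x + 490,
and factoring out 5 leaves 5(1250x^5 + 3750x^4 + 4500x^3 + 2700x^2 + 808x + 98).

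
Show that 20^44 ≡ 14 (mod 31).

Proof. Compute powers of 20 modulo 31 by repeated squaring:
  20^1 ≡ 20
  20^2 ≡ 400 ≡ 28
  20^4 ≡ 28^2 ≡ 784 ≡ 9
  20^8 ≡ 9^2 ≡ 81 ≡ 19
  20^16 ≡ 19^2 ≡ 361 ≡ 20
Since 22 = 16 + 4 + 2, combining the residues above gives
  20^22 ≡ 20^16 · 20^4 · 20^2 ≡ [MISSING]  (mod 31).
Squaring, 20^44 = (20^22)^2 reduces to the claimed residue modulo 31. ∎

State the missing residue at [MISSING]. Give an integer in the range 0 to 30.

18

20^16 · 20^4 · 20^2 ≡ 20 · 9 · 28 = 5040.
5040 mod 31 = 18, so 20^22 ≡ 18 (mod 31).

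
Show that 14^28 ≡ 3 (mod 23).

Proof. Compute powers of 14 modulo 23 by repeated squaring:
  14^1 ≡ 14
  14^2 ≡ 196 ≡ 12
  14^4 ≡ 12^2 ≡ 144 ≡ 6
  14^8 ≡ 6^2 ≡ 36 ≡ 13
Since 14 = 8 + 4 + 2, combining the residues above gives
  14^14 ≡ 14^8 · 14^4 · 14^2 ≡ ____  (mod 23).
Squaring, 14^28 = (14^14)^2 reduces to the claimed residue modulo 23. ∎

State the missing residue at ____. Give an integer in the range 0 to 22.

16

14^8 · 14^4 · 14^2 ≡ 13 · 6 · 12 = 936.
936 mod 23 = 16, so 14^14 ≡ 16 (mod 23).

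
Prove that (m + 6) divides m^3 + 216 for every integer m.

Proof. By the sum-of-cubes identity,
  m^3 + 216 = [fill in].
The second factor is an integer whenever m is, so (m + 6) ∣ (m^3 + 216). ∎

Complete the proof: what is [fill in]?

a^3 + b^3 = (a + b)(a^2 - ab + b^2). With a = m, b = 6:
m^3 + 216 = (m + 6)(m^2 - 6m + 36).

(m + 6)(m^2 - 6m + 36)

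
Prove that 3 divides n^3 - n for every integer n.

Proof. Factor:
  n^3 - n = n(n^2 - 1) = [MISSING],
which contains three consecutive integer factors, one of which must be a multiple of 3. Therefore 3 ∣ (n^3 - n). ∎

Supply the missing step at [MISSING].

(n - 1)n(n + 1)

n(n^2 - 1) = n(n - 1)(n + 1) = (n - 1)n(n + 1).
These three factors are consecutive integers, so their product is divisible by 3.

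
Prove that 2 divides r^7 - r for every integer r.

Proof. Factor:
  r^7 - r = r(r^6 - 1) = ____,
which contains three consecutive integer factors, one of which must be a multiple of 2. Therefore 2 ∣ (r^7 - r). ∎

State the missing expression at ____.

r^6 - 1 = (r^2 - 1)(r^4 + r^2 + 1), and r^2 - 1 = (r-1)(r+1).
So r(r^6 - 1) = (r - 1)r(r + 1)(r^4 + r^2 + 1).

(r - 1)r(r + 1)(r^4 + r^2 + 1)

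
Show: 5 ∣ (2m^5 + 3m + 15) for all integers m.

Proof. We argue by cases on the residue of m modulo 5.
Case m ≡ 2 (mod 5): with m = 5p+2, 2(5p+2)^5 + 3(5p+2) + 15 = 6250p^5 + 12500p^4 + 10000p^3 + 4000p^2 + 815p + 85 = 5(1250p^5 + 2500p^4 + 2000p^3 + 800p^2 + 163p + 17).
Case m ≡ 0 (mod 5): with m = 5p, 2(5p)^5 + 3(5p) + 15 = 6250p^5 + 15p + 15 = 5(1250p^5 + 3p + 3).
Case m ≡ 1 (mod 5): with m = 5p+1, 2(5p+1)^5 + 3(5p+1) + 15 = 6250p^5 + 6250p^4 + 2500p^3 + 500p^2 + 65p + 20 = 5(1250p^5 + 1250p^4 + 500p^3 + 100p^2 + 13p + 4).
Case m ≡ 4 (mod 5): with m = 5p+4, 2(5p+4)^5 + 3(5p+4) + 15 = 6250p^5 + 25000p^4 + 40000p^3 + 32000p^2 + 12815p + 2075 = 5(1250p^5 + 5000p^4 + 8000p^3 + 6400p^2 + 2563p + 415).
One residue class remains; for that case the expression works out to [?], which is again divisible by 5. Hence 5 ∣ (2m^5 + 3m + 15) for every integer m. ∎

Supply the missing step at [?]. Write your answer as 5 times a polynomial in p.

The residues treated are {2, 0, 1, 4}, so the missing case is m ≡ 3 (mod 5); write m = 5p+3.
Then 2(5p+3)^5 + 3(5p+3) + 15 = 6250p^5 + 18750p^4 + 22500p^3 + 13500p^2 + 4065p + 510 = 5(1250p^5 + 3750p^4 + 4500p^3 + 2700p^2 + 813p + 102).

5(1250p^5 + 3750p^4 + 4500p^3 + 2700p^2 + 813p + 102)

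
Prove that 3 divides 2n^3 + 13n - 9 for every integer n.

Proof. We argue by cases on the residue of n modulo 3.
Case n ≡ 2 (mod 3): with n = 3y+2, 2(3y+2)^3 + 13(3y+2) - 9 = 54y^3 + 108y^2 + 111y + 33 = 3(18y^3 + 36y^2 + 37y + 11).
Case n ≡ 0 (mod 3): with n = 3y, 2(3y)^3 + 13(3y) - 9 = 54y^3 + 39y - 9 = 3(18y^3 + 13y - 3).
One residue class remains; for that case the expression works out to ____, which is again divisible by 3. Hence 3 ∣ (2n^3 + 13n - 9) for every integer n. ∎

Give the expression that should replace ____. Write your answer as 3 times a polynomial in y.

The residues treated are {2, 0}, so the missing case is n ≡ 1 (mod 3); write n = 3y+1.
Then 2(3y+1)^3 + 13(3y+1) - 9 = 54y^3 + 54y^2 + 57y + 6 = 3(18y^3 + 18y^2 + 19y + 2).

3(18y^3 + 18y^2 + 19y + 2)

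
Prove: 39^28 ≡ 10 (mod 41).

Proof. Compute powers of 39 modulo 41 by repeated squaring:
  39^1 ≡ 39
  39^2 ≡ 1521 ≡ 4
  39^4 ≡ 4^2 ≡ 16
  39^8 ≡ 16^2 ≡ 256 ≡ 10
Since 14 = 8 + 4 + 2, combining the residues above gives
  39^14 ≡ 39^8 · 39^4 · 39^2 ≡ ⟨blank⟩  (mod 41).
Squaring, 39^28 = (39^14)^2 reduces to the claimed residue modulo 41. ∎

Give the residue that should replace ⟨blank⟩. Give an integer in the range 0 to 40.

25

Multiply the listed residues: 10 · 16 · 4 = 160 → 640.
Reducing modulo 41: 640 = 15·41 + 25, so 39^14 ≡ 25.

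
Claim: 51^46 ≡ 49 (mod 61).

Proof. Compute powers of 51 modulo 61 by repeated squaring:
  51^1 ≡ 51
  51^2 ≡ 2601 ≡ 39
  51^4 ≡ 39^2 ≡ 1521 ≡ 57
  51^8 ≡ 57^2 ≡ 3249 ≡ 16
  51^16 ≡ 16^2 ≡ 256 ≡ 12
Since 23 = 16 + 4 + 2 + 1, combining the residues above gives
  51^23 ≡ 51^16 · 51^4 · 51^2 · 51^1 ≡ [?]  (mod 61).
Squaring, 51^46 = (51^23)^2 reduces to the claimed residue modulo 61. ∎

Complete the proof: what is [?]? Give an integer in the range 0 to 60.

Multiply the listed residues: 12 · 57 · 39 · 51 = 684 → 26676 → 1360476.
Reducing modulo 61: 1360476 = 22302·61 + 54, so 51^23 ≡ 54.

54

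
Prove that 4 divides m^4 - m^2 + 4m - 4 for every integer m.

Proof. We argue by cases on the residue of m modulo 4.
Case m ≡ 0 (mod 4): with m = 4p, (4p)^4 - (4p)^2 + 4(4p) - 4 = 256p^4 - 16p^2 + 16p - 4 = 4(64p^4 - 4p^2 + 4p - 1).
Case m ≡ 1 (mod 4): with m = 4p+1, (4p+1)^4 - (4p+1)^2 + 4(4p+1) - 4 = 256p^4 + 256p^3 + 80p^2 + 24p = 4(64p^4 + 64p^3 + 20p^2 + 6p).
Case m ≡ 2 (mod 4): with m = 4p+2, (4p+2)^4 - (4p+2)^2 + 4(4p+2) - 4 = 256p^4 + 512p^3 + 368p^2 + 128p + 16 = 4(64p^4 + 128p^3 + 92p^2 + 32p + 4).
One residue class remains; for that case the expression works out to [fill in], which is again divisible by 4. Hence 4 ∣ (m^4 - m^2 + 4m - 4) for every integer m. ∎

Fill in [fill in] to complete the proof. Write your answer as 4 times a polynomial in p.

Only m ≡ 3 (mod 4) is unaccounted for. Put m = 4p+3:
(4p+3)^4 - (4p+3)^2 + 4(4p+3) - 4 expands to 256p^4 + 768p^3 + 848p^2 + 424p + 80,
and factoring out 4 leaves 4(64p^4 + 192p^3 + 212p^2 + 106p + 20).

4(64p^4 + 192p^3 + 212p^2 + 106p + 20)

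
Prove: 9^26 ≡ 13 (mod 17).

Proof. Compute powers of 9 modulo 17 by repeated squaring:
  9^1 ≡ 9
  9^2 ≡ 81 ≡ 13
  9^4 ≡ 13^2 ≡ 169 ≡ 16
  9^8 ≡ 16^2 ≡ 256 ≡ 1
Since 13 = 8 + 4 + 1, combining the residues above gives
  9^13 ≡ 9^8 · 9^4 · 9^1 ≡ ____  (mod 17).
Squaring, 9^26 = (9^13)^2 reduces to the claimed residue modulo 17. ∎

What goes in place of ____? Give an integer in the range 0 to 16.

8

9^8 · 9^4 · 9^1 ≡ 1 · 16 · 9 = 144.
144 mod 17 = 8, so 9^13 ≡ 8 (mod 17).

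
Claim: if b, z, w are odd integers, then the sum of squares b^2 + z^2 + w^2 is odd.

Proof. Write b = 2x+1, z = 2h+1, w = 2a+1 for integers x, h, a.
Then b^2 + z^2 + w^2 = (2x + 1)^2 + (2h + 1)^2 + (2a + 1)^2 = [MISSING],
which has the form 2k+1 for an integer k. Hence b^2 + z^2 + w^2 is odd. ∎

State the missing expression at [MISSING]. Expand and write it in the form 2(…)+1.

(2x + 1)^2 + (2h + 1)^2 + (2a + 1)^2 = 4a^2 + 4a + 4h^2 + 4h + 4x^2 + 4x + 3
= 2(2a^2 + 2a + 2h^2 + 2h + 2x^2 + 2x + 1) + 1.
Since 2a^2 + 2a + 2h^2 + 2h + 2x^2 + 2x + 1 is an integer, the sum of squares is of the form 2k+1 for an integer k.

2(2a^2 + 2a + 2h^2 + 2h + 2x^2 + 2x + 1) + 1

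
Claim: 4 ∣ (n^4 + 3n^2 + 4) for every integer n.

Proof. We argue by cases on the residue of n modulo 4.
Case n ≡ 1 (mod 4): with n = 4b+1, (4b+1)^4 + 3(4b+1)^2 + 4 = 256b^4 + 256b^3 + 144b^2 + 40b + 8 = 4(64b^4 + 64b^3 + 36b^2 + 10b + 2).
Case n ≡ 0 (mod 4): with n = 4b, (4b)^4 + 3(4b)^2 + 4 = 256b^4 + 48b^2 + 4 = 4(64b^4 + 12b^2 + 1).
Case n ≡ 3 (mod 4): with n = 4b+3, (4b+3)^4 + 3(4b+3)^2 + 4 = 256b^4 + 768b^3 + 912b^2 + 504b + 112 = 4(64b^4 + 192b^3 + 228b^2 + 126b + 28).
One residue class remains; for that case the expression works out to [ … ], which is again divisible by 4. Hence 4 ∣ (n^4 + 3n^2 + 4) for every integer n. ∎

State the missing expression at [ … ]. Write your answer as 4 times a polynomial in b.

Only n ≡ 2 (mod 4) is unaccounted for. Put n = 4b+2:
(4b+2)^4 + 3(4b+2)^2 + 4 expands to 256b^4 + 512b^3 + 432b^2 + 176b + 32,
and factoring out 4 leaves 4(64b^4 + 128b^3 + 108b^2 + 44b + 8).

4(64b^4 + 128b^3 + 108b^2 + 44b + 8)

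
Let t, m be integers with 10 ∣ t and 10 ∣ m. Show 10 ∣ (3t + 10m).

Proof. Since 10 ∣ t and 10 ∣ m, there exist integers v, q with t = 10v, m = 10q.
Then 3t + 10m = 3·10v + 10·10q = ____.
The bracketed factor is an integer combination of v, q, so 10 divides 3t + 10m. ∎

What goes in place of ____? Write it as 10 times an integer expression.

Pull the common 10 out of every term: 3·10v + 10·10q = 10(10q + 3v).
10q + 3v is an integer, which exhibits the divisibility.

10(10q + 3v)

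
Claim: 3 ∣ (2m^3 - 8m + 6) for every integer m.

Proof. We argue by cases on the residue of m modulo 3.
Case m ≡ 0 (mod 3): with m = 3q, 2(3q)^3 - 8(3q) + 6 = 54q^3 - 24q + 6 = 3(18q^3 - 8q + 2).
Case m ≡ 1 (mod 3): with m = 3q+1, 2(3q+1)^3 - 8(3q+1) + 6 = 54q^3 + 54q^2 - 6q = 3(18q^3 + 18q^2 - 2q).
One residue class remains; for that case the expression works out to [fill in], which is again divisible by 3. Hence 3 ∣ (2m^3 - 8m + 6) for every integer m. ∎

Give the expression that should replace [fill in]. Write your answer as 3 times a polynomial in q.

Only m ≡ 2 (mod 3) is unaccounted for. Put m = 3q+2:
2(3q+2)^3 - 8(3q+2) + 6 expands to 54q^3 + 108q^2 + 48q + 6,
and factoring out 3 leaves 3(18q^3 + 36q^2 + 16q + 2).

3(18q^3 + 36q^2 + 16q + 2)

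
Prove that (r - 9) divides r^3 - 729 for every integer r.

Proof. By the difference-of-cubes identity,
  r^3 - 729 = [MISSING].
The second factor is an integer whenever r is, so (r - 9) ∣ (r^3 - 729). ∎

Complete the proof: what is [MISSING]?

a^3 - b^3 = (a - b)(a^2 + ab + b^2). With a = r, b = 9:
r^3 - 729 = (r - 9)(r^2 + 9r + 81).

(r - 9)(r^2 + 9r + 81)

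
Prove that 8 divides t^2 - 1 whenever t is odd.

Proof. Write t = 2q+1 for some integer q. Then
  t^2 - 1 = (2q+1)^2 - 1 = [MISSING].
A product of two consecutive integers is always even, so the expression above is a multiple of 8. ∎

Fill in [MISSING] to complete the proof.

4q(q + 1)

(2q+1)^2 - 1 = 4q^2 + 4q + 1 - 1 = 4q^2 + 4q = 4q(q+1).
Since q and q+1 are consecutive, q(q+1) is even, and 4·(even) is a multiple of 8.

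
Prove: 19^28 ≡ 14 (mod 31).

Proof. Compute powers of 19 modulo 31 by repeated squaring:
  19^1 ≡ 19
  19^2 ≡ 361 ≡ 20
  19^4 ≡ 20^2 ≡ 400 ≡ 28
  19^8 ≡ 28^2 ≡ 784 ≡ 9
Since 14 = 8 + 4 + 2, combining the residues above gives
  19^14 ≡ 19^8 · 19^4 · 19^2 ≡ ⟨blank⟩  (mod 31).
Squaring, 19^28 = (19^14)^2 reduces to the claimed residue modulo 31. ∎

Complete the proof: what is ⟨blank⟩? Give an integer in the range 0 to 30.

Multiply the listed residues: 9 · 28 · 20 = 252 → 5040.
Reducing modulo 31: 5040 = 162·31 + 18, so 19^14 ≡ 18.

18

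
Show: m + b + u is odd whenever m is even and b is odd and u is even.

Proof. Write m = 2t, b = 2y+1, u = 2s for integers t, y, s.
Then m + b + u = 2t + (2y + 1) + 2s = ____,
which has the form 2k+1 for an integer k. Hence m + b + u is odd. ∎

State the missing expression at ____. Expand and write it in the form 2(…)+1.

2t + (2y + 1) + 2s = 2s + 2t + 2y + 1
= 2(s + t + y) + 1.
Since s + t + y is an integer, the sum is of the form 2k+1 for an integer k.

2(s + t + y) + 1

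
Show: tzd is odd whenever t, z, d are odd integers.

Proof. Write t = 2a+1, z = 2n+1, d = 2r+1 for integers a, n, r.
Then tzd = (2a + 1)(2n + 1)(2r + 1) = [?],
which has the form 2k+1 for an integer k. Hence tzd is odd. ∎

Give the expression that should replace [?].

2(4anr + 2an + 2ar + a + 2nr + n + r) + 1

Expanding: (2a + 1)(2n + 1)(2r + 1) = 8anr + 4an + 4ar + 2a + 4nr + 2n + 2r + 1.
Every term except the constant is even, so this is 2(4anr + 2an + 2ar + a + 2nr + n + r) + 1,
and 4anr + 2an + 2ar + a + 2nr + n + r ∈ ℤ gives the required form.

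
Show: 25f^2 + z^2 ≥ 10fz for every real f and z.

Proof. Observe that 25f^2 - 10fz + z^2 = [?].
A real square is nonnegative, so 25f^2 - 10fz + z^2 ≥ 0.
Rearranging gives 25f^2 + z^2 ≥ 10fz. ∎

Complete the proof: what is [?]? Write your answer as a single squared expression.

(5f - z)^2

The leading and trailing coefficients are 5^2 and 1^2, and 10 = 2·5·1, so the trinomial is (5f - z)^2.
Hence 25f^2 - 10fz + z^2 ≥ 0.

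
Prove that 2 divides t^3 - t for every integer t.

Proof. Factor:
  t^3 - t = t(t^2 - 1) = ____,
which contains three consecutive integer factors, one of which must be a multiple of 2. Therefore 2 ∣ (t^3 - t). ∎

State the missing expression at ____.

t(t^2 - 1) = t(t - 1)(t + 1) = (t - 1)t(t + 1).
These three factors are consecutive integers, so their product is divisible by 2.

(t - 1)t(t + 1)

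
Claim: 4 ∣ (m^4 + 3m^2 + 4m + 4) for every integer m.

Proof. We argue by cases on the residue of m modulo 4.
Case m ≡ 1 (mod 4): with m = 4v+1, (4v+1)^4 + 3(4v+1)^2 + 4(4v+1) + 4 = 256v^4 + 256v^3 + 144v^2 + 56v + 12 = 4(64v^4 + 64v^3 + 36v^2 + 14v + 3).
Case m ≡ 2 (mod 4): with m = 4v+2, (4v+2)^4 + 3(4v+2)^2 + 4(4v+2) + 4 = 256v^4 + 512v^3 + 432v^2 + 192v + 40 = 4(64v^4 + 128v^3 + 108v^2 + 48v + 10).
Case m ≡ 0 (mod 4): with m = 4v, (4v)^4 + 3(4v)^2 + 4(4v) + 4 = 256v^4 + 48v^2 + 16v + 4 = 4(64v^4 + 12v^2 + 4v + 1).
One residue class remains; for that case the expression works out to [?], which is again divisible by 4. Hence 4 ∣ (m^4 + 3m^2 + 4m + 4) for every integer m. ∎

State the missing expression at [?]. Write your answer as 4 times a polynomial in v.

4(64v^4 + 192v^3 + 228v^2 + 130v + 31)

The residues treated are {1, 2, 0}, so the missing case is m ≡ 3 (mod 4); write m = 4v+3.
Then (4v+3)^4 + 3(4v+3)^2 + 4(4v+3) + 4 = 256v^4 + 768v^3 + 912v^2 + 520v + 124 = 4(64v^4 + 192v^3 + 228v^2 + 130v + 31).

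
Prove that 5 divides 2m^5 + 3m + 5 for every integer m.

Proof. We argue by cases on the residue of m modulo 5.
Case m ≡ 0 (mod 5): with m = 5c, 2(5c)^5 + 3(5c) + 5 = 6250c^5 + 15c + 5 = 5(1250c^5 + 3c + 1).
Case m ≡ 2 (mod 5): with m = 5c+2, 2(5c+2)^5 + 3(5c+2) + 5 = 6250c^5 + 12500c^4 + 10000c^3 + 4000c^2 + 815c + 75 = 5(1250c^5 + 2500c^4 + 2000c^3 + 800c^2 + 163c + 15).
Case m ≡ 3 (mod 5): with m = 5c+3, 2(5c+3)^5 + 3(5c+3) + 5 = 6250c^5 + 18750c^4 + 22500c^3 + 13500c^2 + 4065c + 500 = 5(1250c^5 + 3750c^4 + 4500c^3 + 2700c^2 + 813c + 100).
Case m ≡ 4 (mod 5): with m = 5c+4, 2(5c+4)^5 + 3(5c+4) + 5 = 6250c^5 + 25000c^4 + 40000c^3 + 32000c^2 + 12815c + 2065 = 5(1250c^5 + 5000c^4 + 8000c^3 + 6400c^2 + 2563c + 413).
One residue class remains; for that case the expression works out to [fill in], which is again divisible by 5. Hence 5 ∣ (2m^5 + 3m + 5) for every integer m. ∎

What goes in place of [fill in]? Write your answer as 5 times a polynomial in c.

5(1250c^5 + 1250c^4 + 500c^3 + 100c^2 + 13c + 2)

Only m ≡ 1 (mod 5) is unaccounted for. Put m = 5c+1:
2(5c+1)^5 + 3(5c+1) + 5 expands to 6250c^5 + 6250c^4 + 2500c^3 + 500c^2 + 65c + 10,
and factoring out 5 leaves 5(1250c^5 + 1250c^4 + 500c^3 + 100c^2 + 13c + 2).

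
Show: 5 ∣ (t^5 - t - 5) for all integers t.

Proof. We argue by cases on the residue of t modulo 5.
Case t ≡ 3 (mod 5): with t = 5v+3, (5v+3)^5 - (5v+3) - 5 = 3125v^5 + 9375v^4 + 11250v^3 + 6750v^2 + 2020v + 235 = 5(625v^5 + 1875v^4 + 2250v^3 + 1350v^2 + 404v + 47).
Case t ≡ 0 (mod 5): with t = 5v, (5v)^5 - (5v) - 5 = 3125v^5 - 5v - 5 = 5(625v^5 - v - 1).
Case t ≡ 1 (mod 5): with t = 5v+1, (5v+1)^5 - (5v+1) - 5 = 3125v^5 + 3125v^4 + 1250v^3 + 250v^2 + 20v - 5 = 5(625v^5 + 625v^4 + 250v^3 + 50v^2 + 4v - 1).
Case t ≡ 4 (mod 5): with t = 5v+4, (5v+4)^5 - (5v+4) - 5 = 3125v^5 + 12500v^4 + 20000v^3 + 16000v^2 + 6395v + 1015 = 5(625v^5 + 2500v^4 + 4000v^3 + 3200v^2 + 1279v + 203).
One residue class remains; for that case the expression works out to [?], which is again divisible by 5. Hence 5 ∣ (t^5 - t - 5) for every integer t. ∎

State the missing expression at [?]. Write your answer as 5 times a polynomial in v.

Only t ≡ 2 (mod 5) is unaccounted for. Put t = 5v+2:
(5v+2)^5 - (5v+2) - 5 expands to 3125v^5 + 6250v^4 + 5000v^3 + 2000v^2 + 395v + 25,
and factoring out 5 leaves 5(625v^5 + 1250v^4 + 1000v^3 + 400v^2 + 79v + 5).

5(625v^5 + 1250v^4 + 1000v^3 + 400v^2 + 79v + 5)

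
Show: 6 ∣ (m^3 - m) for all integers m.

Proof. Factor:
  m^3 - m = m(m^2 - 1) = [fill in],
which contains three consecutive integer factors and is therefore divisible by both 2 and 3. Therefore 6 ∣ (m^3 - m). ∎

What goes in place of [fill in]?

(m - 1)m(m + 1)

m(m^2 - 1) = m(m - 1)(m + 1) = (m - 1)m(m + 1).
These three factors are consecutive integers, so their product is divisible by 6.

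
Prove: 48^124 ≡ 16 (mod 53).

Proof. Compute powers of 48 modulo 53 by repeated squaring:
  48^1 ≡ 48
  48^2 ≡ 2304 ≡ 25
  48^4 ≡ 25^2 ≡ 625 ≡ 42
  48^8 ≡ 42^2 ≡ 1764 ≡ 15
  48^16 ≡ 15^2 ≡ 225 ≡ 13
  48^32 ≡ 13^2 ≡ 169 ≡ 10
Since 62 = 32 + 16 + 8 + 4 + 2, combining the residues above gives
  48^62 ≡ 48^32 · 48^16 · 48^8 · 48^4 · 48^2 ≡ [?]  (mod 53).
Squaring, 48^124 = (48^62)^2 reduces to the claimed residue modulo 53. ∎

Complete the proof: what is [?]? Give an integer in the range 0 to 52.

4

48^32 · 48^16 · 48^8 · 48^4 · 48^2 ≡ 10 · 13 · 15 · 42 · 25 = 2047500.
2047500 mod 53 = 4, so 48^62 ≡ 4 (mod 53).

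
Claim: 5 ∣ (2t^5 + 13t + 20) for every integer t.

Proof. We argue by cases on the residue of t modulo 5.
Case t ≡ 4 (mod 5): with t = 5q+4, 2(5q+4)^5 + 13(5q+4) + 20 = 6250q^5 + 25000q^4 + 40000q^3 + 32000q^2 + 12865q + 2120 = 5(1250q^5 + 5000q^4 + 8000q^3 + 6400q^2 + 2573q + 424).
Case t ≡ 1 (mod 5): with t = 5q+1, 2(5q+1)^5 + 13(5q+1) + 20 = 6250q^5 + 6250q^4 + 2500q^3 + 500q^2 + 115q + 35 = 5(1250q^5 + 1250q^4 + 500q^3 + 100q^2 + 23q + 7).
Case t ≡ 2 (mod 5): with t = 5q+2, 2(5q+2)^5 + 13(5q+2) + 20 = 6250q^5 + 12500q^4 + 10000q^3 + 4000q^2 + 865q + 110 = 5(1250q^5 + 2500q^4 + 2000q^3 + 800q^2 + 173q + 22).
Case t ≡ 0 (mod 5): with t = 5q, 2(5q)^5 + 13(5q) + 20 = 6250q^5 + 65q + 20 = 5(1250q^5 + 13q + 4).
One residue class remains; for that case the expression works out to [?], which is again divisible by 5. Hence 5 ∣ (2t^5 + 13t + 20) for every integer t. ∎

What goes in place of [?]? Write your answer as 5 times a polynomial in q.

Only t ≡ 3 (mod 5) is unaccounted for. Put t = 5q+3:
2(5q+3)^5 + 13(5q+3) + 20 expands to 6250q^5 + 18750q^4 + 22500q^3 + 13500q^2 + 4115q + 545,
and factoring out 5 leaves 5(1250q^5 + 3750q^4 + 4500q^3 + 2700q^2 + 823q + 109).

5(1250q^5 + 3750q^4 + 4500q^3 + 2700q^2 + 823q + 109)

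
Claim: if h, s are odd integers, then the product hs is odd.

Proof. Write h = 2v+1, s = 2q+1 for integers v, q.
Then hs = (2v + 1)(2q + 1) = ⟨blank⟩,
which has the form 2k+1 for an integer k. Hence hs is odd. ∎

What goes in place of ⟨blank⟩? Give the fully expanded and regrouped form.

Expanding: (2v + 1)(2q + 1) = 4qv + 2q + 2v + 1.
Every term except the constant is even, so this is 2(2qv + q + v) + 1,
and 2qv + q + v ∈ ℤ gives the required form.

2(2qv + q + v) + 1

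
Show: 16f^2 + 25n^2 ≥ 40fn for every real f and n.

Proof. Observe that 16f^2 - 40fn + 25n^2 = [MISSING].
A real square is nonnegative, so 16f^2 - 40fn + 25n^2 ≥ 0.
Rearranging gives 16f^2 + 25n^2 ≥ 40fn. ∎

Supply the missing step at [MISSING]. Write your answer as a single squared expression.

(4f - 5n)^2

16f^2 - 40fn + 25n^2 is a perfect-square trinomial: the outer terms are (4f)^2 and (5n)^2, and the cross term is -2·4f·5n.
So 16f^2 - 40fn + 25n^2 = (4f - 5n)^2 ≥ 0.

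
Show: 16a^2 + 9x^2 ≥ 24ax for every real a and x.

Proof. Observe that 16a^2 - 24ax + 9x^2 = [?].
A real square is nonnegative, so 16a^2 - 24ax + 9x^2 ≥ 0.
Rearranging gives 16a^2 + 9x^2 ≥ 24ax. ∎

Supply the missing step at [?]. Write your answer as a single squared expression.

16a^2 - 24ax + 9x^2 is a perfect-square trinomial: the outer terms are (4a)^2 and (3x)^2, and the cross term is -2·4a·3x.
So 16a^2 - 24ax + 9x^2 = (4a - 3x)^2 ≥ 0.

(4a - 3x)^2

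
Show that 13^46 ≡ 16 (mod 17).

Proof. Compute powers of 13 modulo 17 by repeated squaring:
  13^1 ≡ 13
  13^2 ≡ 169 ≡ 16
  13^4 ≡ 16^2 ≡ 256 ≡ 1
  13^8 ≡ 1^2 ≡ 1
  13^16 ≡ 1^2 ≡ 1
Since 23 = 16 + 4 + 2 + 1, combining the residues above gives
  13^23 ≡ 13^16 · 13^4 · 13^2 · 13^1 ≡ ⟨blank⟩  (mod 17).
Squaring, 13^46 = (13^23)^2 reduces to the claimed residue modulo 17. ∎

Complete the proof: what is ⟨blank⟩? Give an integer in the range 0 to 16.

13^16 · 13^4 · 13^2 · 13^1 ≡ 1 · 1 · 16 · 13 = 208.
208 mod 17 = 4, so 13^23 ≡ 4 (mod 17).

4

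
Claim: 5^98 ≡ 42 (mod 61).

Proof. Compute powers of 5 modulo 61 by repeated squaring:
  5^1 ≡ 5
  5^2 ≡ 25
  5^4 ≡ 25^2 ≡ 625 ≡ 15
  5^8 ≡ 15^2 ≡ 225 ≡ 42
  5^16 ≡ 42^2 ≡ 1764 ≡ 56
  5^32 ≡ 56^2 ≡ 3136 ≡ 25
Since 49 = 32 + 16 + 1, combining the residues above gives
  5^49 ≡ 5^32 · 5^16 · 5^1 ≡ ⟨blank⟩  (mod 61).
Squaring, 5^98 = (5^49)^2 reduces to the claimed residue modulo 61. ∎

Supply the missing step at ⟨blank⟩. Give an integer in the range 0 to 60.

Multiply the listed residues: 25 · 56 · 5 = 1400 → 7000.
Reducing modulo 61: 7000 = 114·61 + 46, so 5^49 ≡ 46.

46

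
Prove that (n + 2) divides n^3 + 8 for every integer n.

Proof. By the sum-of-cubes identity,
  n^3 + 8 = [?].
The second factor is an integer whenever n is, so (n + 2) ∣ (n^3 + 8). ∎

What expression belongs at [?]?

Polynomial division of n^3 + 8 by n + 2 leaves remainder 0 and quotient n^2 - 2n + 4.
Hence n^3 + 8 = (n + 2)(n^2 - 2n + 4).

(n + 2)(n^2 - 2n + 4)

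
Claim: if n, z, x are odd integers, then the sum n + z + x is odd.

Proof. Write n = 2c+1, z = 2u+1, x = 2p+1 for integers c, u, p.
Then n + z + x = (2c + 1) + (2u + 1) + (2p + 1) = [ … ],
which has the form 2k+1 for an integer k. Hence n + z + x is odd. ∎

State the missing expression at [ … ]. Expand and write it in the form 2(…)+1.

2(c + p + u + 1) + 1

(2c + 1) + (2u + 1) + (2p + 1) = 2c + 2p + 2u + 3
= 2(c + p + u + 1) + 1.
Since c + p + u + 1 is an integer, the sum is of the form 2k+1 for an integer k.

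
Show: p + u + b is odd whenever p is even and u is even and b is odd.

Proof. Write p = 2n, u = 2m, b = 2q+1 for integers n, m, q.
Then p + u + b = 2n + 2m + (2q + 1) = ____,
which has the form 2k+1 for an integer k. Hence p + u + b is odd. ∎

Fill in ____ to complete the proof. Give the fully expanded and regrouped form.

Expanding: 2n + 2m + (2q + 1) = 2m + 2n + 2q + 1.
Every term except the constant is even, so this is 2(m + n + q) + 1,
and m + n + q ∈ ℤ gives the required form.

2(m + n + q) + 1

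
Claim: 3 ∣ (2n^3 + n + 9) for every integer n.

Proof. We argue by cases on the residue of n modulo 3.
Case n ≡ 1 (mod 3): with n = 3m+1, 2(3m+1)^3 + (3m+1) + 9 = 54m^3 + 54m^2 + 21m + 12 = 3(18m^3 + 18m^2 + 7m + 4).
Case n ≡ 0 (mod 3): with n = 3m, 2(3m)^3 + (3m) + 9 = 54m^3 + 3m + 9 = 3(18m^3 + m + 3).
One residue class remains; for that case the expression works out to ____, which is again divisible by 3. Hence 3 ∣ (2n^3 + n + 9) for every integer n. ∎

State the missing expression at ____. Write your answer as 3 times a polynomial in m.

Only n ≡ 2 (mod 3) is unaccounted for. Put n = 3m+2:
2(3m+2)^3 + (3m+2) + 9 expands to 54m^3 + 108m^2 + 75m + 27,
and factoring out 3 leaves 3(18m^3 + 36m^2 + 25m + 9).

3(18m^3 + 36m^2 + 25m + 9)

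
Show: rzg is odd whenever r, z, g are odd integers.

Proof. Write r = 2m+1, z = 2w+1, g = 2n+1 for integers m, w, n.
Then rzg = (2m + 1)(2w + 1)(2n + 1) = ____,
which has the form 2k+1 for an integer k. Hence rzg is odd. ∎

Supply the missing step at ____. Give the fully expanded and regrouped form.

(2m + 1)(2w + 1)(2n + 1) = 8mnw + 4mn + 4mw + 2m + 4nw + 2n + 2w + 1
= 2(4mnw + 2mn + 2mw + m + 2nw + n + w) + 1.
Since 4mnw + 2mn + 2mw + m + 2nw + n + w is an integer, the product is of the form 2k+1 for an integer k.

2(4mnw + 2mn + 2mw + m + 2nw + n + w) + 1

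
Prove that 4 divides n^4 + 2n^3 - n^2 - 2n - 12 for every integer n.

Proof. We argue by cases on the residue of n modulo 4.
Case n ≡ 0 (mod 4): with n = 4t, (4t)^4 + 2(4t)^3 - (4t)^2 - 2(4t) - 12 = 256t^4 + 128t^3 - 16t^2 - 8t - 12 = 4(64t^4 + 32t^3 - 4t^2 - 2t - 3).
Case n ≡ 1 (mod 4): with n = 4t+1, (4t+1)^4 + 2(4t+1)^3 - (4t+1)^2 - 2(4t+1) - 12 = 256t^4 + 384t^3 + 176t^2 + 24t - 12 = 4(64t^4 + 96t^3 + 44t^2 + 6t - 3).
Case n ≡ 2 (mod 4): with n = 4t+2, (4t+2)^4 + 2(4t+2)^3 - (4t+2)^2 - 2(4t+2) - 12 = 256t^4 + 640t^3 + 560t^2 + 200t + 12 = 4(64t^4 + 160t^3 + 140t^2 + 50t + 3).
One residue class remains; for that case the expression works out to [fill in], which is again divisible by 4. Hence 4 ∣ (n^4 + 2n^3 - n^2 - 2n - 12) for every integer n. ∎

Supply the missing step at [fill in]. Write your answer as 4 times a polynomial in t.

4(64t^4 + 224t^3 + 284t^2 + 154t + 27)

Only n ≡ 3 (mod 4) is unaccounted for. Put n = 4t+3:
(4t+3)^4 + 2(4t+3)^3 - (4t+3)^2 - 2(4t+3) - 12 expands to 256t^4 + 896t^3 + 1136t^2 + 616t + 108,
and factoring out 4 leaves 4(64t^4 + 224t^3 + 284t^2 + 154t + 27).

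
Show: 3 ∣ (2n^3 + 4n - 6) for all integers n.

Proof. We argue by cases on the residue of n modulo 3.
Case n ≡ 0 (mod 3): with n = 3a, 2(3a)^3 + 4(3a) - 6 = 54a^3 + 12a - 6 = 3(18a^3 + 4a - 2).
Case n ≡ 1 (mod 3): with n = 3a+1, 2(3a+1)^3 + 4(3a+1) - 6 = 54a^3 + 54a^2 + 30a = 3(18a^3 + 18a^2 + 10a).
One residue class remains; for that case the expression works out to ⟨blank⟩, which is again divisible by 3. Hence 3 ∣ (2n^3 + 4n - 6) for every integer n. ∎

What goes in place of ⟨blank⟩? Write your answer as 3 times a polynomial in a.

The residues treated are {0, 1}, so the missing case is n ≡ 2 (mod 3); write n = 3a+2.
Then 2(3a+2)^3 + 4(3a+2) - 6 = 54a^3 + 108a^2 + 84a + 18 = 3(18a^3 + 36a^2 + 28a + 6).

3(18a^3 + 36a^2 + 28a + 6)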